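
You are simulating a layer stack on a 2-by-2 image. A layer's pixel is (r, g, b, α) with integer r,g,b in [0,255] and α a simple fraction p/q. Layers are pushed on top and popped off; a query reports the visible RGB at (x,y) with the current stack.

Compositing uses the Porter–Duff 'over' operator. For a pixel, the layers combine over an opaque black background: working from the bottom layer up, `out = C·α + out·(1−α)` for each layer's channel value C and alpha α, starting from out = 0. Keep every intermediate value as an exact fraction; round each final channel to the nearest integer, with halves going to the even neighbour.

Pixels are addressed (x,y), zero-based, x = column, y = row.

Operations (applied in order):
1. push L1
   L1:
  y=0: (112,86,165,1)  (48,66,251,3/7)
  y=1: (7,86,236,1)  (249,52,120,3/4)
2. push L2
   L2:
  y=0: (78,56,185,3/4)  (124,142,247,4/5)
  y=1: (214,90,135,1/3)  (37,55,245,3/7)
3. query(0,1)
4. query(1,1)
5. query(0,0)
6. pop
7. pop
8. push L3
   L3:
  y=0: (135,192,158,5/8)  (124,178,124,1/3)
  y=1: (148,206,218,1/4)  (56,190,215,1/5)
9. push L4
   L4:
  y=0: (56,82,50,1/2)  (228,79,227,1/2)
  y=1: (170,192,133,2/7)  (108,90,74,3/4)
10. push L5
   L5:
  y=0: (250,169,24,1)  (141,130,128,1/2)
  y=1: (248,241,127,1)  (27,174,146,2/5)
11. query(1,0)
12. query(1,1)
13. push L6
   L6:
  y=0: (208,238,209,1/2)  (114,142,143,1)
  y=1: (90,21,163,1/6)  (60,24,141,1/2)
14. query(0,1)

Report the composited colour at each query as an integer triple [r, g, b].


(0,1) stack=L1,L2; from [0,0,0]:
+L1 (α=1) → [7, 86, 236]
+L2 (α=1/3) → [76, 262/3, 607/3]
→ [76, 87, 202]

at x=1,y=1 over L1,L2:
+L1 (α=3/4) → [747/4, 39, 90]
+L2 (α=3/7) → [858/7, 321/7, 1095/7]
= [123, 46, 156]

at x=0,y=0 over L1,L2:
L1 α=1: [112, 86, 165]
L2 α=3/4: [173/2, 127/2, 180]
= [86, 64, 180]

(1,0) stack=L3,L4,L5; from [0,0,0]:
L3 α=1/3: [124/3, 178/3, 124/3]
L4 α=1/2: [404/3, 415/6, 805/6]
L5 α=1/2: [827/6, 1195/12, 1573/12]
= [138, 100, 131]

(1,1) stack=L3,L4,L5; from [0,0,0]:
+L3 (α=1/5) → [56/5, 38, 43]
+L4 (α=3/4) → [419/5, 77, 265/4]
+L5 (α=2/5) → [1527/25, 579/5, 1963/20]
= [61, 116, 98]

at x=0,y=1 over L3,L4,L5,L6:
after L3 α=1/4: [37, 103/2, 109/2]
after L4 α=2/7: [75, 1283/14, 1077/14]
after L5 α=1: [248, 241, 127]
after L6 α=1/6: [665/3, 613/3, 133]
= [222, 204, 133]


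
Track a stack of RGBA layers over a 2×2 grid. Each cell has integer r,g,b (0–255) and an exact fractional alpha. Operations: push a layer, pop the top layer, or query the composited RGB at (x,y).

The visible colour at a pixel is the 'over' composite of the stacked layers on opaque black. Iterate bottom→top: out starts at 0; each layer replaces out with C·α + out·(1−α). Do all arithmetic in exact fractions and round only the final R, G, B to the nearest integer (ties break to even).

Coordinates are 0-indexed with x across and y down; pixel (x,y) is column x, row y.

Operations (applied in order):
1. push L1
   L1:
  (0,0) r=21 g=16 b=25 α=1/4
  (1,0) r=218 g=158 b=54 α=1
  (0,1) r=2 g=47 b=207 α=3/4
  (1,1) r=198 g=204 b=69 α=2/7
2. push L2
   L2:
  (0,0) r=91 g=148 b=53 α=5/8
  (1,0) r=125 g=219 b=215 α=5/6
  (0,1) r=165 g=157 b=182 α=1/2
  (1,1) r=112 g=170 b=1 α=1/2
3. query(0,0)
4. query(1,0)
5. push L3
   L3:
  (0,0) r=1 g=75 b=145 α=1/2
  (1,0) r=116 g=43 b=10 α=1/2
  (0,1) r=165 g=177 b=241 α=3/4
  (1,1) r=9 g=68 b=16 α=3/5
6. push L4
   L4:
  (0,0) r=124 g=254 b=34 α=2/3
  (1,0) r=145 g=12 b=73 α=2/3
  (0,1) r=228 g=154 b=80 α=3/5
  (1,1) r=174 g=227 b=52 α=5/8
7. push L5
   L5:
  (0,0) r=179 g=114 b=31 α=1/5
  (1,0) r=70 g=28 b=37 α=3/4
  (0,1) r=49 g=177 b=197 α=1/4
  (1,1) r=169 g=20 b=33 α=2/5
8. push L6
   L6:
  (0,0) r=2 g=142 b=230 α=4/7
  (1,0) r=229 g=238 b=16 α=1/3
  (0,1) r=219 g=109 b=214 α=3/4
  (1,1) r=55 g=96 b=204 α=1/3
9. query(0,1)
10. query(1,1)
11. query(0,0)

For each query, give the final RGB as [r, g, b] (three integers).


at x=0,y=0 over L1,L2:
+L1 (α=1/4) → [21/4, 4, 25/4]
+L2 (α=5/8) → [1883/32, 94, 1135/32]
= [59, 94, 35]

(1,0) stack=L1,L2; from [0,0,0]:
L1 α=1: [218, 158, 54]
L2 α=5/6: [281/2, 1253/6, 1129/6]
= [140, 209, 188]

at x=0,y=1 over L1,L2,L3,L4,L5,L6:
after L1 α=3/4: [3/2, 141/4, 621/4]
after L2 α=1/2: [333/4, 769/8, 1349/8]
after L3 α=3/4: [2313/16, 5017/32, 7133/32]
after L4 α=3/5: [1557/8, 12409/80, 10973/80]
after L5 α=1/4: [5063/32, 51387/320, 48679/320]
after L6 α=3/4: [26087/128, 156027/1280, 254119/1280]
rounded: [204, 122, 199]

(1,1) stack=L1,L2,L3,L4,L5,L6; from [0,0,0]:
+L1 (α=2/7) → [396/7, 408/7, 138/7]
+L2 (α=1/2) → [590/7, 799/7, 145/14]
+L3 (α=3/5) → [1369/35, 3026/35, 481/35]
+L4 (α=5/8) → [34557/280, 48803/280, 10543/280]
+L5 (α=2/5) → [198311/1400, 157609/1400, 50109/1400]
+L6 (α=1/3) → [78937/700, 224809/2100, 64303/700]
rounded: [113, 107, 92]

at x=0,y=0 over L1,L2,L3,L4,L5,L6:
+L1 (α=1/4) → [21/4, 4, 25/4]
+L2 (α=5/8) → [1883/32, 94, 1135/32]
+L3 (α=1/2) → [1915/64, 169/2, 5775/64]
+L4 (α=2/3) → [5929/64, 395/2, 10127/192]
+L5 (α=1/5) → [8793/80, 904/5, 2323/48]
+L6 (α=4/7) → [27019/560, 5552/35, 17043/112]
= [48, 159, 152]


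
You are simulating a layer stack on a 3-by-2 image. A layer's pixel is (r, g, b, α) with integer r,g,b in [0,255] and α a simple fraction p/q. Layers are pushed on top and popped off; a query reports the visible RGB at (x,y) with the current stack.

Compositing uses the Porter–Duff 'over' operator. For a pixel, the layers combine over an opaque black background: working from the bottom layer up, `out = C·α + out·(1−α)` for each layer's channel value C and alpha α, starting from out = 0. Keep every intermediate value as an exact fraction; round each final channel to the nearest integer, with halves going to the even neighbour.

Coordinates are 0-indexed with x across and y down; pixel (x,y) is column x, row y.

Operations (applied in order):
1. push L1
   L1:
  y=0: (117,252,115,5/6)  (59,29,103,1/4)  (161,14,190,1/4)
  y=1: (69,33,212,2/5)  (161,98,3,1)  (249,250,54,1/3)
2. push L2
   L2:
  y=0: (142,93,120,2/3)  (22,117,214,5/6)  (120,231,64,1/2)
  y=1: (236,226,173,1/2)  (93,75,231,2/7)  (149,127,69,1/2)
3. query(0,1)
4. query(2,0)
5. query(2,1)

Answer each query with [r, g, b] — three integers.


query (0,1) [L1,L2] — begin 0,0,0
after L1 α=2/5: [138/5, 66/5, 424/5]
after L2 α=1/2: [659/5, 598/5, 1289/10]
= [132, 120, 129]

at x=2,y=0 over L1,L2:
after L1 α=1/4: [161/4, 7/2, 95/2]
after L2 α=1/2: [641/8, 469/4, 223/4]
rounded: [80, 117, 56]

query (2,1) [L1,L2] — begin 0,0,0
after L1 α=1/3: [83, 250/3, 18]
after L2 α=1/2: [116, 631/6, 87/2]
→ [116, 105, 44]


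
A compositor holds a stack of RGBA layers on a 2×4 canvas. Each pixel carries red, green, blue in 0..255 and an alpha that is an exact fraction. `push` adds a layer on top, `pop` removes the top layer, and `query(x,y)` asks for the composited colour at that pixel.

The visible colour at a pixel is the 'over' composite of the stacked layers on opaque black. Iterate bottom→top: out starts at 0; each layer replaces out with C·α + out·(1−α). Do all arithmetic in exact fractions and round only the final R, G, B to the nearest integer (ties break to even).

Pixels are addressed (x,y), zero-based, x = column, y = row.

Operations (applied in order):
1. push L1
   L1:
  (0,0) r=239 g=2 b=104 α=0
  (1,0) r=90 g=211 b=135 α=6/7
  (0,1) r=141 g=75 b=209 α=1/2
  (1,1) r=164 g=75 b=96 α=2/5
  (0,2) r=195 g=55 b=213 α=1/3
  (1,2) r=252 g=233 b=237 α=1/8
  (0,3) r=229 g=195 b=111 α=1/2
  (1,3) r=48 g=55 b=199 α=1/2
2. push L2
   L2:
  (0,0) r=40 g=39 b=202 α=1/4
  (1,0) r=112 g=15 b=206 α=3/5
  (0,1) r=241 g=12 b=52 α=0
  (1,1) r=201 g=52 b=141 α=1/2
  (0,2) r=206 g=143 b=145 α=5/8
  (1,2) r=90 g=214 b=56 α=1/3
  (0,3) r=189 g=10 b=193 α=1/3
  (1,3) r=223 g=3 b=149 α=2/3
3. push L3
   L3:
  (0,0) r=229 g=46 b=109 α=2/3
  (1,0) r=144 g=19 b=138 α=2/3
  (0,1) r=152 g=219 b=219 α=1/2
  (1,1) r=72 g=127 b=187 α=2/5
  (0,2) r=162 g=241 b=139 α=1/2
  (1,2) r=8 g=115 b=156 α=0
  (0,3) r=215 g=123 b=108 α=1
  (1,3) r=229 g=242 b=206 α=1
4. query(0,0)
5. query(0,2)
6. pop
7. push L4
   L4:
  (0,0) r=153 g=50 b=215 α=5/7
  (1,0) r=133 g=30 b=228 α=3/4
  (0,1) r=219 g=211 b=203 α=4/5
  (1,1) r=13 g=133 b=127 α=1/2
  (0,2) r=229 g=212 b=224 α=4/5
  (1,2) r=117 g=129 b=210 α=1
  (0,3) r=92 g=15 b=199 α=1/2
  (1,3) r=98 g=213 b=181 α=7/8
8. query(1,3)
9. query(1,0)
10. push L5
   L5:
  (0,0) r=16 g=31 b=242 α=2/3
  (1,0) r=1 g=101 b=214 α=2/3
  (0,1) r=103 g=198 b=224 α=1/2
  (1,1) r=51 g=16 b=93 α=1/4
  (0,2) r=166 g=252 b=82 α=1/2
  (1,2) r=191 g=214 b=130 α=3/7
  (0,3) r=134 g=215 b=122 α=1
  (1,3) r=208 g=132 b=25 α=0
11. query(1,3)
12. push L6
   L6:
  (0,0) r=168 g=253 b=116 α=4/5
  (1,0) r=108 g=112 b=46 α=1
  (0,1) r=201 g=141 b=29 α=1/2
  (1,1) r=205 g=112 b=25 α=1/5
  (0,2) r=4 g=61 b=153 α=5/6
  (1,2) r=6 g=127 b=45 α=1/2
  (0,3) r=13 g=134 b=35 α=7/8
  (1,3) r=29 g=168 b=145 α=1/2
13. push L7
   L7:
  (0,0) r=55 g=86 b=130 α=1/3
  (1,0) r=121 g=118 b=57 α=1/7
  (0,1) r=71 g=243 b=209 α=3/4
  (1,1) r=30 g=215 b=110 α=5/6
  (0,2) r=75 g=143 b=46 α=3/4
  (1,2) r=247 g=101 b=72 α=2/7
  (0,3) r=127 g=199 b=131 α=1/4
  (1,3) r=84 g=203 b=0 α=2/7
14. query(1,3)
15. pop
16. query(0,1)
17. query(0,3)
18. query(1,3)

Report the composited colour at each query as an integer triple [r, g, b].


query (0,0) [L1,L2,L3] — begin 0,0,0
L1 α=0: [0, 0, 0]
L2 α=1/4: [10, 39/4, 101/2]
L3 α=2/3: [156, 407/12, 179/2]
→ [156, 34, 90]

(0,2) stack=L1,L2,L3; from [0,0,0]:
L1 α=1/3: [65, 55/3, 71]
L2 α=5/8: [1225/8, 385/4, 469/4]
L3 α=1/2: [2521/16, 1349/8, 1025/8]
rounded: [158, 169, 128]

query (1,3) [L1,L2,L4] — begin 0,0,0
after L1 α=1/2: [24, 55/2, 199/2]
after L2 α=2/3: [470/3, 67/6, 265/2]
after L4 α=7/8: [316/3, 9013/48, 2799/16]
rounded: [105, 188, 175]

query (1,0) [L1,L2,L4] — begin 0,0,0
L1 α=6/7: [540/7, 1266/7, 810/7]
L2 α=3/5: [3432/35, 2847/35, 5946/35]
L4 α=3/4: [17397/140, 5997/140, 14943/70]
= [124, 43, 213]

at x=1,y=3 over L1,L2,L4,L5:
L1 α=1/2: [24, 55/2, 199/2]
L2 α=2/3: [470/3, 67/6, 265/2]
L4 α=7/8: [316/3, 9013/48, 2799/16]
L5 α=0: [316/3, 9013/48, 2799/16]
→ [105, 188, 175]

(1,3) stack=L1,L2,L4,L5,L6,L7; from [0,0,0]:
L1 α=1/2: [24, 55/2, 199/2]
L2 α=2/3: [470/3, 67/6, 265/2]
L4 α=7/8: [316/3, 9013/48, 2799/16]
L5 α=0: [316/3, 9013/48, 2799/16]
L6 α=1/2: [403/6, 17077/96, 5119/32]
L7 α=2/7: [3023/42, 124361/672, 25595/224]
= [72, 185, 114]

at x=0,y=1 over L1,L2,L4,L5,L6:
L1 α=1/2: [141/2, 75/2, 209/2]
L2 α=0: [141/2, 75/2, 209/2]
L4 α=4/5: [1893/10, 1763/10, 1833/10]
L5 α=1/2: [2923/20, 3743/20, 4073/20]
L6 α=1/2: [6943/40, 6563/40, 4653/40]
→ [174, 164, 116]

at x=0,y=3 over L1,L2,L4,L5,L6:
after L1 α=1/2: [229/2, 195/2, 111/2]
after L2 α=1/3: [418/3, 205/3, 304/3]
after L4 α=1/2: [347/3, 125/3, 901/6]
after L5 α=1: [134, 215, 122]
after L6 α=7/8: [225/8, 1153/8, 367/8]
= [28, 144, 46]

query (1,3) [L1,L2,L4,L5,L6] — begin 0,0,0
+L1 (α=1/2) → [24, 55/2, 199/2]
+L2 (α=2/3) → [470/3, 67/6, 265/2]
+L4 (α=7/8) → [316/3, 9013/48, 2799/16]
+L5 (α=0) → [316/3, 9013/48, 2799/16]
+L6 (α=1/2) → [403/6, 17077/96, 5119/32]
→ [67, 178, 160]


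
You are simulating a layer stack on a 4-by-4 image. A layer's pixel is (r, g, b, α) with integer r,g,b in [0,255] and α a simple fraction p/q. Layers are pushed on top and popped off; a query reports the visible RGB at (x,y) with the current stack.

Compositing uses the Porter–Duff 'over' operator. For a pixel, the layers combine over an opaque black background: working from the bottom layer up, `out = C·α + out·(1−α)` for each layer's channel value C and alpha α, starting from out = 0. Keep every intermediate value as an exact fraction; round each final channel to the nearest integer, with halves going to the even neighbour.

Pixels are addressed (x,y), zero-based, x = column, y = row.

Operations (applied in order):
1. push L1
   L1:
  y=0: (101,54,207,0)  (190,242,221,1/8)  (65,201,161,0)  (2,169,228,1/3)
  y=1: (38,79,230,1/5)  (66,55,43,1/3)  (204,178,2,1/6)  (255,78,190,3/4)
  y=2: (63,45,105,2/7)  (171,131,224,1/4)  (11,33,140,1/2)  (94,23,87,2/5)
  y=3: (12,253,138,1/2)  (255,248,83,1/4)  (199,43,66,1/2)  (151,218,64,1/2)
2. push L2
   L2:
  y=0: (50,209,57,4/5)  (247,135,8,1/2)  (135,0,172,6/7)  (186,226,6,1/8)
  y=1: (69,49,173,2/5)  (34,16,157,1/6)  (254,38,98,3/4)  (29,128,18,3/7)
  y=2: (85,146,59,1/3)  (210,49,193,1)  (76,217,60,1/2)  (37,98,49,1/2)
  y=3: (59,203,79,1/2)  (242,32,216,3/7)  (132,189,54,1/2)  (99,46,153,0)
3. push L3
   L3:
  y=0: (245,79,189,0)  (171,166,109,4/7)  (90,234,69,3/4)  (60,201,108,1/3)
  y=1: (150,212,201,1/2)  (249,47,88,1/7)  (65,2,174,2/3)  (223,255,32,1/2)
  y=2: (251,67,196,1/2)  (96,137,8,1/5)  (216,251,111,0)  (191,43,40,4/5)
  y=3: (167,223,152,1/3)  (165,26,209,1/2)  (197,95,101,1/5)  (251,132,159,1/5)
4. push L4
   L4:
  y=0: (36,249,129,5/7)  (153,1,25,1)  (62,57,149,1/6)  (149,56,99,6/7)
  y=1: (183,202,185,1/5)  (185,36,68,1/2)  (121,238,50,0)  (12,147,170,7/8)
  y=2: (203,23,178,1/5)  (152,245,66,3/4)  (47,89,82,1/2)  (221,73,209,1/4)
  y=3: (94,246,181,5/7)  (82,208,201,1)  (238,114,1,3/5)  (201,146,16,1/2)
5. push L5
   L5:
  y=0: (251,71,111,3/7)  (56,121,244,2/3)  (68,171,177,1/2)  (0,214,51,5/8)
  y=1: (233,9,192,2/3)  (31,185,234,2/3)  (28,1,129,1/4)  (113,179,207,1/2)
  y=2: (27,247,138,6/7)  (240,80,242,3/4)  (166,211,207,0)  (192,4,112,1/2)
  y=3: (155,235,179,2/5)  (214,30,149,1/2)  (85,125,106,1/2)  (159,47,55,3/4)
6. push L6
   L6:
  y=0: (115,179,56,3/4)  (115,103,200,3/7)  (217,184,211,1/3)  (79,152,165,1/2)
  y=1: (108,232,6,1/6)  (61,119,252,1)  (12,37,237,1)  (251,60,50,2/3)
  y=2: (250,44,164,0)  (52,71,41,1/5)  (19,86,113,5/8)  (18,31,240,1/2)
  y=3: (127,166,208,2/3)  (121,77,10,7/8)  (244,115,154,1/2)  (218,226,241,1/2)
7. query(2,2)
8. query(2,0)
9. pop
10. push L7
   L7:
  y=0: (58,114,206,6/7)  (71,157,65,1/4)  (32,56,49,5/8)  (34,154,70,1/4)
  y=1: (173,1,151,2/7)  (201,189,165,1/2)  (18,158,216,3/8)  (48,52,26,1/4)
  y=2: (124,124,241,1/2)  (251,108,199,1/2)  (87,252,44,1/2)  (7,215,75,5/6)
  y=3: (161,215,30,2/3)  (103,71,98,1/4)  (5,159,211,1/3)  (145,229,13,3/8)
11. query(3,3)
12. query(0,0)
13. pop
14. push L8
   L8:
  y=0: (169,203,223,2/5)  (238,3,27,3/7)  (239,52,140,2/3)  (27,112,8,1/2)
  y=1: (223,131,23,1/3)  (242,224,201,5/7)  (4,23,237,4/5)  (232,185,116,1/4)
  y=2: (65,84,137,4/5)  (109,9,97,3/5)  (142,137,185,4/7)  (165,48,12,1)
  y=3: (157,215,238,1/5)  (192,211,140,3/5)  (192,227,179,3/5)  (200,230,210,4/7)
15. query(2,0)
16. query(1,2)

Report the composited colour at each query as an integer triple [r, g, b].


(2,2) stack=L1,L2,L3,L4,L5,L6; from [0,0,0]:
after L1 α=1/2: [11/2, 33/2, 70]
after L2 α=1/2: [163/4, 467/4, 65]
after L3 α=0: [163/4, 467/4, 65]
after L4 α=1/2: [351/8, 823/8, 147/2]
after L5 α=0: [351/8, 823/8, 147/2]
after L6 α=5/8: [1813/64, 5909/64, 1571/16]
rounded: [28, 92, 98]

query (2,0) [L1,L2,L3,L4,L5,L6] — begin 0,0,0
L1 α=0: [0, 0, 0]
L2 α=6/7: [810/7, 0, 1032/7]
L3 α=3/4: [675/7, 351/2, 2481/28]
L4 α=1/6: [3809/42, 623/4, 16577/168]
L5 α=1/2: [6665/84, 1307/8, 46313/336]
L6 α=1/3: [15779/126, 681/4, 81761/504]
→ [125, 170, 162]

(3,3) stack=L1,L2,L3,L4,L5,L7; from [0,0,0]:
after L1 α=1/2: [151/2, 109, 32]
after L2 α=0: [151/2, 109, 32]
after L3 α=1/5: [553/5, 568/5, 287/5]
after L4 α=1/2: [779/5, 649/5, 367/10]
after L5 α=3/4: [791/5, 677/10, 2017/40]
after L7 α=3/8: [613/4, 2051/16, 2329/64]
= [153, 128, 36]

query (0,0) [L1,L2,L3,L4,L5,L7] — begin 0,0,0
+L1 (α=0) → [0, 0, 0]
+L2 (α=4/5) → [40, 836/5, 228/5]
+L3 (α=0) → [40, 836/5, 228/5]
+L4 (α=5/7) → [260/7, 7897/35, 3681/35]
+L5 (α=3/7) → [6311/49, 39043/245, 26379/245]
+L7 (α=6/7) → [23363/343, 206623/1715, 329199/1715]
rounded: [68, 120, 192]

(2,0) stack=L1,L2,L3,L4,L5,L8; from [0,0,0]:
after L1 α=0: [0, 0, 0]
after L2 α=6/7: [810/7, 0, 1032/7]
after L3 α=3/4: [675/7, 351/2, 2481/28]
after L4 α=1/6: [3809/42, 623/4, 16577/168]
after L5 α=1/2: [6665/84, 1307/8, 46313/336]
after L8 α=2/3: [46817/252, 713/8, 140393/1008]
→ [186, 89, 139]

at x=1,y=2 over L1,L2,L3,L4,L5,L8:
L1 α=1/4: [171/4, 131/4, 56]
L2 α=1: [210, 49, 193]
L3 α=1/5: [936/5, 333/5, 156]
L4 α=3/4: [804/5, 1002/5, 177/2]
L5 α=3/4: [1101/5, 1101/10, 1629/8]
L8 α=3/5: [3837/25, 1236/25, 2793/20]
= [153, 49, 140]


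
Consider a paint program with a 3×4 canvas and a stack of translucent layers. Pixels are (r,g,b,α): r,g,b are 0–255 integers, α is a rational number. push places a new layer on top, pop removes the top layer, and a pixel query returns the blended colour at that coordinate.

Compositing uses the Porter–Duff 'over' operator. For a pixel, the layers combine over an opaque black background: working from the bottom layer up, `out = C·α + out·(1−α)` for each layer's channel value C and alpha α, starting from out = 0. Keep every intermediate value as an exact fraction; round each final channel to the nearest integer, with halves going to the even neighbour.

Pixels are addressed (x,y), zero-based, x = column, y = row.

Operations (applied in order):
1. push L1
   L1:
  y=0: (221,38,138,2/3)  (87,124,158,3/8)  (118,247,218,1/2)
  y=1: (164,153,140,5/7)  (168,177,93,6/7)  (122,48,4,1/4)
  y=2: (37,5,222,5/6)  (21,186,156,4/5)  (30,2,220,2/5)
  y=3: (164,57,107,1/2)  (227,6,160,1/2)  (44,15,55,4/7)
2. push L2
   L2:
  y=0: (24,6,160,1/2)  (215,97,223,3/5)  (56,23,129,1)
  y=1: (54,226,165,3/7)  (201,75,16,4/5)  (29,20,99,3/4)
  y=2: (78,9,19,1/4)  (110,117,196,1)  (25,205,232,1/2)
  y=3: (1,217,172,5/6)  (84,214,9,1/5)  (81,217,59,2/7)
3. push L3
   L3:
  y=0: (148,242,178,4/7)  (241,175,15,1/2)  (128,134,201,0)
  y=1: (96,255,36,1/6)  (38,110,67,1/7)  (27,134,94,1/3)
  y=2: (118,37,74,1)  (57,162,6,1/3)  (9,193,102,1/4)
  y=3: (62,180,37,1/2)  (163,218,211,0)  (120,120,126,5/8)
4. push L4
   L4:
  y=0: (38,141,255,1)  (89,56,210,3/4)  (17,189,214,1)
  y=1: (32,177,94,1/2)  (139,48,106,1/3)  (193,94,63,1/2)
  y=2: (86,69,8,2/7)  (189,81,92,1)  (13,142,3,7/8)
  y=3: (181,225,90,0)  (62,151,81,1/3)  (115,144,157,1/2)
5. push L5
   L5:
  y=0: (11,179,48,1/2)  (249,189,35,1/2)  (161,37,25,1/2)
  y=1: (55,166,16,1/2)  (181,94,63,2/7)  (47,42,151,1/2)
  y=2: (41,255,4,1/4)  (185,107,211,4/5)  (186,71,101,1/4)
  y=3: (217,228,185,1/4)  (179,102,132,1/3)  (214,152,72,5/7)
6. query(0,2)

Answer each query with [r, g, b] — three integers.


query (0,2) [L1,L2,L3,L4,L5] — begin 0,0,0
L1 α=5/6: [185/6, 25/6, 185]
L2 α=1/4: [341/8, 43/8, 287/2]
L3 α=1: [118, 37, 74]
L4 α=2/7: [762/7, 323/7, 386/7]
L5 α=1/4: [2573/28, 1377/14, 593/14]
= [92, 98, 42]


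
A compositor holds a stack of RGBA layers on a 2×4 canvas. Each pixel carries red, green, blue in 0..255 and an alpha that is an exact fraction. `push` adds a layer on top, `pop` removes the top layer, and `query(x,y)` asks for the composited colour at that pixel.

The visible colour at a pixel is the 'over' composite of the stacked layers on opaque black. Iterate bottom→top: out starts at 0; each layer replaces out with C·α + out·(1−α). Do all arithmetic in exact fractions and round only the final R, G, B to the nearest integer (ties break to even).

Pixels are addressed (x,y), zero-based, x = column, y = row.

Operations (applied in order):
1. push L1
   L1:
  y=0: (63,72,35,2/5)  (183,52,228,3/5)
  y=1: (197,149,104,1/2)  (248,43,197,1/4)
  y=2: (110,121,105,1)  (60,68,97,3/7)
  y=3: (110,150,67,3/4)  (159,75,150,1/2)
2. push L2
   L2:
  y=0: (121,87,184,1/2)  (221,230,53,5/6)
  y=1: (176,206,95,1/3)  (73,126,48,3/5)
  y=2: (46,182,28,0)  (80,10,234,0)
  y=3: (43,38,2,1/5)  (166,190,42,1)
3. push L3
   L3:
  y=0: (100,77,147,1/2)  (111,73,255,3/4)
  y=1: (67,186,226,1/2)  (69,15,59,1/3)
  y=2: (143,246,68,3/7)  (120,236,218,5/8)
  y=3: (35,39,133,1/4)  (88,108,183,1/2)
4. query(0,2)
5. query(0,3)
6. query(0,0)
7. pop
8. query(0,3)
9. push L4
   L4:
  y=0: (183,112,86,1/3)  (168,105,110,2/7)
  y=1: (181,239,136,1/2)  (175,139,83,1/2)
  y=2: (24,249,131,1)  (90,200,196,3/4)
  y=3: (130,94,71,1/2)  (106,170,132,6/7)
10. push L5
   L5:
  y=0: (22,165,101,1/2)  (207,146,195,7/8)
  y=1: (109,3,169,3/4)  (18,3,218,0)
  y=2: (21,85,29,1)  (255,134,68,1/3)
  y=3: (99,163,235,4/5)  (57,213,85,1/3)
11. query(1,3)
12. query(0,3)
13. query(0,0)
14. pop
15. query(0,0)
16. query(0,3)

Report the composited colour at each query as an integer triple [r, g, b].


(0,2) stack=L1,L2,L3; from [0,0,0]:
+L1 (α=1) → [110, 121, 105]
+L2 (α=0) → [110, 121, 105]
+L3 (α=3/7) → [869/7, 1222/7, 624/7]
rounded: [124, 175, 89]

at x=0,y=3 over L1,L2,L3:
L1 α=3/4: [165/2, 225/2, 201/4]
L2 α=1/5: [373/5, 488/5, 203/5]
L3 α=1/4: [647/10, 1659/20, 637/10]
→ [65, 83, 64]

at x=0,y=0 over L1,L2,L3:
L1 α=2/5: [126/5, 144/5, 14]
L2 α=1/2: [731/10, 579/10, 99]
L3 α=1/2: [1731/20, 1349/20, 123]
rounded: [87, 67, 123]

query (0,3) [L1,L2] — begin 0,0,0
+L1 (α=3/4) → [165/2, 225/2, 201/4]
+L2 (α=1/5) → [373/5, 488/5, 203/5]
= [75, 98, 41]

(1,3) stack=L1,L2,L4,L5; from [0,0,0]:
+L1 (α=1/2) → [159/2, 75/2, 75]
+L2 (α=1) → [166, 190, 42]
+L4 (α=6/7) → [802/7, 1210/7, 834/7]
+L5 (α=1/3) → [2003/21, 3911/21, 2263/21]
= [95, 186, 108]

query (0,3) [L1,L2,L4,L5] — begin 0,0,0
+L1 (α=3/4) → [165/2, 225/2, 201/4]
+L2 (α=1/5) → [373/5, 488/5, 203/5]
+L4 (α=1/2) → [1023/10, 479/5, 279/5]
+L5 (α=4/5) → [4983/50, 3739/25, 4979/25]
→ [100, 150, 199]

query (0,0) [L1,L2,L4,L5] — begin 0,0,0
+L1 (α=2/5) → [126/5, 144/5, 14]
+L2 (α=1/2) → [731/10, 579/10, 99]
+L4 (α=1/3) → [1646/15, 1139/15, 284/3]
+L5 (α=1/2) → [988/15, 1807/15, 587/6]
rounded: [66, 120, 98]

query (0,0) [L1,L2,L4] — begin 0,0,0
after L1 α=2/5: [126/5, 144/5, 14]
after L2 α=1/2: [731/10, 579/10, 99]
after L4 α=1/3: [1646/15, 1139/15, 284/3]
→ [110, 76, 95]

query (0,3) [L1,L2,L4] — begin 0,0,0
+L1 (α=3/4) → [165/2, 225/2, 201/4]
+L2 (α=1/5) → [373/5, 488/5, 203/5]
+L4 (α=1/2) → [1023/10, 479/5, 279/5]
= [102, 96, 56]


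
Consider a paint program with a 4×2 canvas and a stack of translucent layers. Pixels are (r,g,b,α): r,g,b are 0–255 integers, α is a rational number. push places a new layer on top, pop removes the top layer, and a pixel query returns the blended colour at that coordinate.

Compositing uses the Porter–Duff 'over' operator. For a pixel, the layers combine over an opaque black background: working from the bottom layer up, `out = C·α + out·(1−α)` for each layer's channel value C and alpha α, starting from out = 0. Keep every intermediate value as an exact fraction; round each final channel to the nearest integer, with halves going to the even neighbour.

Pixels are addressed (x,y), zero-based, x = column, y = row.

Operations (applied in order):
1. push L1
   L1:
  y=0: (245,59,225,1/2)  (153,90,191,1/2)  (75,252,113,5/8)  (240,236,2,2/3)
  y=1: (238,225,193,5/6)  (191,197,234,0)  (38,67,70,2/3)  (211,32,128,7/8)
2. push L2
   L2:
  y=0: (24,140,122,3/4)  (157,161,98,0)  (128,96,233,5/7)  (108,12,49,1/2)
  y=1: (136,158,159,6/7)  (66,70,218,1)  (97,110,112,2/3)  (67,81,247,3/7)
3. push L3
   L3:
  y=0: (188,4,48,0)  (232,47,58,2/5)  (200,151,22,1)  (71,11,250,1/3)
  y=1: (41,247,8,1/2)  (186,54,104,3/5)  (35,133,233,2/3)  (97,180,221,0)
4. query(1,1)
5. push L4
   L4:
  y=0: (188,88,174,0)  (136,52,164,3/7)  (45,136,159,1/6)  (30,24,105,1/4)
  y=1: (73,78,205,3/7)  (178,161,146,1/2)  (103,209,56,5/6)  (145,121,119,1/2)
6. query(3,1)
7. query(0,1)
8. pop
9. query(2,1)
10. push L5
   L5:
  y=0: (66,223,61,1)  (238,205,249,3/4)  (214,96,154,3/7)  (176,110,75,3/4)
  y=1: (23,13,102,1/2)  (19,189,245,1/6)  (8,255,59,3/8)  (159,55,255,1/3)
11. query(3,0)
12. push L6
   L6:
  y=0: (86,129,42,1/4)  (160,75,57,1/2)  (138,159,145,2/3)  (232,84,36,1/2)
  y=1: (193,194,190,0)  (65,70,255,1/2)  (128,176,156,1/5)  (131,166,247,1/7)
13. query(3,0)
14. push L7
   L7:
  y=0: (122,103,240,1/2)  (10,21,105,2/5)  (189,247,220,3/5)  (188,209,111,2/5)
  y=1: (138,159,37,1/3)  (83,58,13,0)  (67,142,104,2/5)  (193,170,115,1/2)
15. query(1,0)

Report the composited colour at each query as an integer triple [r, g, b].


query (1,1) [L1,L2,L3] — begin 0,0,0
L1 α=0: [0, 0, 0]
L2 α=1: [66, 70, 218]
L3 α=3/5: [138, 302/5, 748/5]
= [138, 60, 150]

query (3,1) [L1,L2,L3,L4] — begin 0,0,0
L1 α=7/8: [1477/8, 28, 112]
L2 α=3/7: [1879/14, 355/7, 1189/7]
L3 α=0: [1879/14, 355/7, 1189/7]
L4 α=1/2: [3909/28, 601/7, 1011/7]
rounded: [140, 86, 144]

at x=0,y=1 over L1,L2,L3,L4:
after L1 α=5/6: [595/3, 375/2, 965/6]
after L2 α=6/7: [3043/21, 2271/14, 6689/42]
after L3 α=1/2: [1952/21, 5729/28, 7025/84]
after L4 α=3/7: [12407/147, 7367/49, 19940/147]
rounded: [84, 150, 136]

query (2,1) [L1,L2,L3] — begin 0,0,0
+L1 (α=2/3) → [76/3, 134/3, 140/3]
+L2 (α=2/3) → [658/9, 794/9, 812/9]
+L3 (α=2/3) → [1288/27, 3188/27, 5006/27]
→ [48, 118, 185]

query (3,0) [L1,L2,L3,L5] — begin 0,0,0
L1 α=2/3: [160, 472/3, 4/3]
L2 α=1/2: [134, 254/3, 151/6]
L3 α=1/3: [113, 541/9, 901/9]
L5 α=3/4: [641/4, 3511/36, 1463/18]
→ [160, 98, 81]

at x=3,y=0 over L1,L2,L3,L5,L6:
+L1 (α=2/3) → [160, 472/3, 4/3]
+L2 (α=1/2) → [134, 254/3, 151/6]
+L3 (α=1/3) → [113, 541/9, 901/9]
+L5 (α=3/4) → [641/4, 3511/36, 1463/18]
+L6 (α=1/2) → [1569/8, 6535/72, 2111/36]
= [196, 91, 59]

(1,0) stack=L1,L2,L3,L5,L6,L7; from [0,0,0]:
+L1 (α=1/2) → [153/2, 45, 191/2]
+L2 (α=0) → [153/2, 45, 191/2]
+L3 (α=2/5) → [1387/10, 229/5, 161/2]
+L5 (α=3/4) → [8527/40, 826/5, 1655/8]
+L6 (α=1/2) → [14927/80, 1201/10, 2111/16]
+L7 (α=2/5) → [46381/400, 4023/50, 9693/80]
rounded: [116, 80, 121]


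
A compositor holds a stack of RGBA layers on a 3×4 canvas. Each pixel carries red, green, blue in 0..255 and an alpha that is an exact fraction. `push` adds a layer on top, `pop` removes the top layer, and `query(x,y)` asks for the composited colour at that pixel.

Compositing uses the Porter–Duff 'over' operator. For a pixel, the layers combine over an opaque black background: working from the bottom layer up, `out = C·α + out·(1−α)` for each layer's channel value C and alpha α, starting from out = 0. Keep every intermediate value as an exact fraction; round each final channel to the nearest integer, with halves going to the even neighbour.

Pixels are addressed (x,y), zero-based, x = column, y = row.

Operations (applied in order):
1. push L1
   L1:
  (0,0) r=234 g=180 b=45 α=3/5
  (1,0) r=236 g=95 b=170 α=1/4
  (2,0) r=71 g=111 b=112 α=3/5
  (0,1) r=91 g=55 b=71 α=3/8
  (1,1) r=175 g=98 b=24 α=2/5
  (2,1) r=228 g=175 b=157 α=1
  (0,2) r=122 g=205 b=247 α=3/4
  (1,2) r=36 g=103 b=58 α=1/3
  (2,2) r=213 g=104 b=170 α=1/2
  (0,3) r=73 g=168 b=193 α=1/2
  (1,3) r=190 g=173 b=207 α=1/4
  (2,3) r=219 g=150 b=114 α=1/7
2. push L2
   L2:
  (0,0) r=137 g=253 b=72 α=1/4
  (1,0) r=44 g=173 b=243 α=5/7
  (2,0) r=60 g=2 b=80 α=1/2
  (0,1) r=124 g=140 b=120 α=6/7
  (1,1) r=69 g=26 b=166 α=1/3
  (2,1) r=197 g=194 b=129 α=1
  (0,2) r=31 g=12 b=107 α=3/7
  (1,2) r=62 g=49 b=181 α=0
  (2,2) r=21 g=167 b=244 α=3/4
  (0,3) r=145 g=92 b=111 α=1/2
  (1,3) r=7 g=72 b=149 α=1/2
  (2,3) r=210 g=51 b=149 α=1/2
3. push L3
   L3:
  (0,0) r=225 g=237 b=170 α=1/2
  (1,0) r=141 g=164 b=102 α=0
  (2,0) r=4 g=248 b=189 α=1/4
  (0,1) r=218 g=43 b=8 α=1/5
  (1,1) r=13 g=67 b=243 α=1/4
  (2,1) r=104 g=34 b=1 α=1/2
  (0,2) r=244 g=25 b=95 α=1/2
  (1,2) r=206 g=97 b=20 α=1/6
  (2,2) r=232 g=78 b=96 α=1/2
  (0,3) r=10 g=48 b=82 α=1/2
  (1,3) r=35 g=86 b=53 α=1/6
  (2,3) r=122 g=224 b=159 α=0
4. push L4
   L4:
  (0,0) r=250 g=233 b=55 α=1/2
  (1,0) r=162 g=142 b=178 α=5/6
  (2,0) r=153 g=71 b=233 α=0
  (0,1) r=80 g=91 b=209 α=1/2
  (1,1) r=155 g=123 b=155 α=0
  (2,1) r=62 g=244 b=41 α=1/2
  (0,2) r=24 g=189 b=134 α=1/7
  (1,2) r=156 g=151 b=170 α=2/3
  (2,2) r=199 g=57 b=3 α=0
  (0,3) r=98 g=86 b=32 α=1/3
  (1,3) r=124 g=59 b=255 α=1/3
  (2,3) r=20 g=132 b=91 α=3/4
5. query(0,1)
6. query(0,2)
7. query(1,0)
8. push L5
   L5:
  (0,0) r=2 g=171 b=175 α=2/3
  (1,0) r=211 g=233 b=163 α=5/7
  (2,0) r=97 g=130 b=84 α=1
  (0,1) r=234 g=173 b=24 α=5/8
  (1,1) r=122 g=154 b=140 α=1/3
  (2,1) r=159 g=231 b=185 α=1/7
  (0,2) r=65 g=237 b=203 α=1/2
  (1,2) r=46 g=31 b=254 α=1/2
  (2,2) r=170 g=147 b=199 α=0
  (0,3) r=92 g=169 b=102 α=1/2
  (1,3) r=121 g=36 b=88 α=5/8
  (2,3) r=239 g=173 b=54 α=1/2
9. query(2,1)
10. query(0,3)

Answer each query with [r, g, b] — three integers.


query (0,1) [L1,L2,L3,L4] — begin 0,0,0
+L1 (α=3/8) → [273/8, 165/8, 213/8]
+L2 (α=6/7) → [6225/56, 6885/56, 5973/56]
+L3 (α=1/5) → [9277/70, 7487/70, 1217/14]
+L4 (α=1/2) → [14877/140, 13857/140, 4143/28]
→ [106, 99, 148]

query (0,2) [L1,L2,L3,L4] — begin 0,0,0
L1 α=3/4: [183/2, 615/4, 741/4]
L2 α=3/7: [459/7, 93, 1062/7]
L3 α=1/2: [2167/14, 59, 1727/14]
L4 α=1/7: [6669/49, 543/7, 6119/49]
rounded: [136, 78, 125]

(1,0) stack=L1,L2,L3,L4; from [0,0,0]:
L1 α=1/4: [59, 95/4, 85/2]
L2 α=5/7: [338/7, 1825/14, 1300/7]
L3 α=0: [338/7, 1825/14, 1300/7]
L4 α=5/6: [3004/21, 11765/84, 1255/7]
rounded: [143, 140, 179]

(2,1) stack=L1,L2,L3,L4,L5; from [0,0,0]:
L1 α=1: [228, 175, 157]
L2 α=1: [197, 194, 129]
L3 α=1/2: [301/2, 114, 65]
L4 α=1/2: [425/4, 179, 53]
L5 α=1/7: [1593/14, 1305/7, 503/7]
rounded: [114, 186, 72]

at x=0,y=3 over L1,L2,L3,L4,L5:
L1 α=1/2: [73/2, 84, 193/2]
L2 α=1/2: [363/4, 88, 415/4]
L3 α=1/2: [403/8, 68, 743/8]
L4 α=1/3: [265/4, 74, 871/12]
L5 α=1/2: [633/8, 243/2, 2095/24]
= [79, 122, 87]


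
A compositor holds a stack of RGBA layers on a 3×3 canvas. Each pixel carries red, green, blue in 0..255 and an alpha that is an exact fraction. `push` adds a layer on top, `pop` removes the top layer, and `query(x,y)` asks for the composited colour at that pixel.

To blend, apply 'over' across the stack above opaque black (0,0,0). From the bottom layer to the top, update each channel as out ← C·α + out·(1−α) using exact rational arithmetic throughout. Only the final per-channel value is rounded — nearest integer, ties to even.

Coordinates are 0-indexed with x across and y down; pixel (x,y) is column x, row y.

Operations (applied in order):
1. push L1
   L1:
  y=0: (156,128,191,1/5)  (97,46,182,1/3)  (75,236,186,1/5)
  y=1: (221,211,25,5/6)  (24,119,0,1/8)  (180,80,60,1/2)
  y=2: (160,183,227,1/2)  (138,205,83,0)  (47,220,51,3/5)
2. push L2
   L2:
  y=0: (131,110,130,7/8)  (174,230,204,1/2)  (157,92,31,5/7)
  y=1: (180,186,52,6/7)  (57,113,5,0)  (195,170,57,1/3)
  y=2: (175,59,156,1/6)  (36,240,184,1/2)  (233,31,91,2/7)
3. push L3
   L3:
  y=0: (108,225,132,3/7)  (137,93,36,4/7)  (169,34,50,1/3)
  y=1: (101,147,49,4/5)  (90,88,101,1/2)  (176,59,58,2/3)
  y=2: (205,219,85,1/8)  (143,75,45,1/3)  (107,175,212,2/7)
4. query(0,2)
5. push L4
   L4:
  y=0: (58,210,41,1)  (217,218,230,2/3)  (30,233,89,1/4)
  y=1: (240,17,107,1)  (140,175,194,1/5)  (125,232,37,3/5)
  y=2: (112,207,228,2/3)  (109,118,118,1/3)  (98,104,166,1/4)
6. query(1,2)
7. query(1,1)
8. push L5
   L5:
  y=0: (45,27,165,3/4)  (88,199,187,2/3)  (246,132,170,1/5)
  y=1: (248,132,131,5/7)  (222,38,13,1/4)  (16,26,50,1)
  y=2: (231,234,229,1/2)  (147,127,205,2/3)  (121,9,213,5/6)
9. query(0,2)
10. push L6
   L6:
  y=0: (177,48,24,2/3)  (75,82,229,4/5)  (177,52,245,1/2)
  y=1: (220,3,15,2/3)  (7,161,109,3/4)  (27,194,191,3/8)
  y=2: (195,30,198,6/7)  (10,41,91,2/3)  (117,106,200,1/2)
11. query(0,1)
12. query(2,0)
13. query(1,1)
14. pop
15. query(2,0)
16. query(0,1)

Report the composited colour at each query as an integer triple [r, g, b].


(0,2) stack=L1,L2,L3; from [0,0,0]:
after L1 α=1/2: [80, 183/2, 227/2]
after L2 α=1/6: [575/6, 1033/12, 1447/12]
after L3 α=1/8: [5255/48, 9859/96, 11149/96]
→ [109, 103, 116]

query (1,2) [L1,L2,L3,L4] — begin 0,0,0
after L1 α=0: [0, 0, 0]
after L2 α=1/2: [18, 120, 92]
after L3 α=1/3: [179/3, 105, 229/3]
after L4 α=1/3: [685/9, 328/3, 812/9]
= [76, 109, 90]

(1,1) stack=L1,L2,L3,L4; from [0,0,0]:
+L1 (α=1/8) → [3, 119/8, 0]
+L2 (α=0) → [3, 119/8, 0]
+L3 (α=1/2) → [93/2, 823/16, 101/2]
+L4 (α=1/5) → [326/5, 1523/20, 396/5]
→ [65, 76, 79]

query (0,2) [L1,L2,L3,L4,L5] — begin 0,0,0
+L1 (α=1/2) → [80, 183/2, 227/2]
+L2 (α=1/6) → [575/6, 1033/12, 1447/12]
+L3 (α=1/8) → [5255/48, 9859/96, 11149/96]
+L4 (α=2/3) → [16007/144, 49603/288, 54925/288]
+L5 (α=1/2) → [49271/288, 116995/576, 120877/576]
rounded: [171, 203, 210]

(0,1) stack=L1,L2,L3,L4,L5,L6; from [0,0,0]:
after L1 α=5/6: [1105/6, 1055/6, 125/6]
after L2 α=6/7: [7585/42, 7751/42, 1997/42]
after L3 α=4/5: [24553/210, 32447/210, 10229/210]
after L4 α=1: [240, 17, 107]
after L5 α=5/7: [1720/7, 694/7, 869/7]
after L6 α=2/3: [1600/7, 736/21, 1079/21]
rounded: [229, 35, 51]

at x=2,y=0 over L1,L2,L3,L4,L5,L6:
after L1 α=1/5: [15, 236/5, 186/5]
after L2 α=5/7: [815/7, 396/5, 1147/35]
after L3 α=1/3: [2813/21, 962/15, 1348/35]
after L4 α=1/4: [3023/28, 2127/20, 7159/140]
after L5 α=1/5: [949/7, 2787/25, 13109/175]
after L6 α=1/2: [1094/7, 4087/50, 27992/175]
= [156, 82, 160]

query (1,1) [L1,L2,L3,L4,L5,L6] — begin 0,0,0
after L1 α=1/8: [3, 119/8, 0]
after L2 α=0: [3, 119/8, 0]
after L3 α=1/2: [93/2, 823/16, 101/2]
after L4 α=1/5: [326/5, 1523/20, 396/5]
after L5 α=1/4: [522/5, 5329/80, 1253/20]
after L6 α=3/4: [627/20, 43969/320, 7793/80]
= [31, 137, 97]

(2,0) stack=L1,L2,L3,L4,L5; from [0,0,0]:
after L1 α=1/5: [15, 236/5, 186/5]
after L2 α=5/7: [815/7, 396/5, 1147/35]
after L3 α=1/3: [2813/21, 962/15, 1348/35]
after L4 α=1/4: [3023/28, 2127/20, 7159/140]
after L5 α=1/5: [949/7, 2787/25, 13109/175]
rounded: [136, 111, 75]

at x=0,y=1 over L1,L2,L3,L4,L5:
after L1 α=5/6: [1105/6, 1055/6, 125/6]
after L2 α=6/7: [7585/42, 7751/42, 1997/42]
after L3 α=4/5: [24553/210, 32447/210, 10229/210]
after L4 α=1: [240, 17, 107]
after L5 α=5/7: [1720/7, 694/7, 869/7]
→ [246, 99, 124]


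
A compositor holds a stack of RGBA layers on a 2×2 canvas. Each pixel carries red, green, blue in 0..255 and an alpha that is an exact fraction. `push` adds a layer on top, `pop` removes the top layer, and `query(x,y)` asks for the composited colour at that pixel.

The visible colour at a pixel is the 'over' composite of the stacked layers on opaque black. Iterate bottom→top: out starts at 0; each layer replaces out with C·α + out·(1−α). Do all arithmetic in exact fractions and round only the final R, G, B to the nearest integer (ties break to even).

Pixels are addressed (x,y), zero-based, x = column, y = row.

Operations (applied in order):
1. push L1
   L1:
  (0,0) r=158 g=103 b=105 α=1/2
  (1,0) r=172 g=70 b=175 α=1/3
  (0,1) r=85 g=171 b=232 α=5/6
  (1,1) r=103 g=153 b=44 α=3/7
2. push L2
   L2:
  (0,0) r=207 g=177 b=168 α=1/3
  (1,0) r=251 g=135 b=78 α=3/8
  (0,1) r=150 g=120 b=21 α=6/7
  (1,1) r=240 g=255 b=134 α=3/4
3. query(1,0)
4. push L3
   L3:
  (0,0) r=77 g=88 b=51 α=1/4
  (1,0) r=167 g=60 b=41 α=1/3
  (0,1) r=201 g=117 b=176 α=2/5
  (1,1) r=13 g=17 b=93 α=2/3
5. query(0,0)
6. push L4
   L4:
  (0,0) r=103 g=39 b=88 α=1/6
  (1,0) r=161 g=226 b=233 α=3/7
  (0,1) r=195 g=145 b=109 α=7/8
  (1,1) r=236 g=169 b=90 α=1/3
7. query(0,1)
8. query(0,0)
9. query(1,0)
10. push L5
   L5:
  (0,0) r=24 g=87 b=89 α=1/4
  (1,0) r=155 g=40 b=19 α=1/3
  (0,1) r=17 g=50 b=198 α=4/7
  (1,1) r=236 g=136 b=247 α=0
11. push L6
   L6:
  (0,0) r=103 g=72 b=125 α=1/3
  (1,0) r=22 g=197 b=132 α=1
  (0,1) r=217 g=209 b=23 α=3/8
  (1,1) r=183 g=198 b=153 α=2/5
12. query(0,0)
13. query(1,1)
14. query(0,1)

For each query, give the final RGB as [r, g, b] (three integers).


query (1,0) [L1,L2] — begin 0,0,0
L1 α=1/3: [172/3, 70/3, 175/3]
L2 α=3/8: [3119/24, 1565/24, 1577/24]
→ [130, 65, 66]

at x=0,y=0 over L1,L2,L3:
+L1 (α=1/2) → [79, 103/2, 105/2]
+L2 (α=1/3) → [365/3, 280/3, 91]
+L3 (α=1/4) → [221/2, 92, 81]
→ [110, 92, 81]

at x=0,y=1 over L1,L2,L3,L4:
+L1 (α=5/6) → [425/6, 285/2, 580/3]
+L2 (α=6/7) → [5825/42, 1725/14, 958/21]
+L3 (α=2/5) → [11453/70, 8451/70, 3422/35]
+L4 (α=7/8) → [107003/560, 79501/560, 30127/280]
rounded: [191, 142, 108]

(0,0) stack=L1,L2,L3,L4; from [0,0,0]:
L1 α=1/2: [79, 103/2, 105/2]
L2 α=1/3: [365/3, 280/3, 91]
L3 α=1/4: [221/2, 92, 81]
L4 α=1/6: [437/4, 499/6, 493/6]
→ [109, 83, 82]

(1,0) stack=L1,L2,L3,L4; from [0,0,0]:
L1 α=1/3: [172/3, 70/3, 175/3]
L2 α=3/8: [3119/24, 1565/24, 1577/24]
L3 α=1/3: [5123/36, 2285/36, 2069/36]
L4 α=3/7: [9470/63, 8387/63, 8360/63]
→ [150, 133, 133]

at x=0,y=0 over L1,L2,L3,L4,L5,L6:
+L1 (α=1/2) → [79, 103/2, 105/2]
+L2 (α=1/3) → [365/3, 280/3, 91]
+L3 (α=1/4) → [221/2, 92, 81]
+L4 (α=1/6) → [437/4, 499/6, 493/6]
+L5 (α=1/4) → [1407/16, 673/8, 671/8]
+L6 (α=1/3) → [2231/24, 961/12, 1171/12]
= [93, 80, 98]

(1,1) stack=L1,L2,L3,L4,L5,L6; from [0,0,0]:
L1 α=3/7: [309/7, 459/7, 132/7]
L2 α=3/4: [5349/28, 2907/14, 1473/14]
L3 α=2/3: [6077/84, 3383/42, 1359/14]
L4 α=1/3: [15989/126, 6932/63, 663/7]
L5 α=0: [15989/126, 6932/63, 663/7]
L6 α=2/5: [31361/210, 15248/105, 4131/35]
rounded: [149, 145, 118]

query (0,1) [L1,L2,L3,L4,L5,L6] — begin 0,0,0
L1 α=5/6: [425/6, 285/2, 580/3]
L2 α=6/7: [5825/42, 1725/14, 958/21]
L3 α=2/5: [11453/70, 8451/70, 3422/35]
L4 α=7/8: [107003/560, 79501/560, 30127/280]
L5 α=4/7: [359089/3920, 350503/3920, 312141/1960]
L6 α=3/8: [869473/6272, 842071/6272, 339189/3136]
= [139, 134, 108]


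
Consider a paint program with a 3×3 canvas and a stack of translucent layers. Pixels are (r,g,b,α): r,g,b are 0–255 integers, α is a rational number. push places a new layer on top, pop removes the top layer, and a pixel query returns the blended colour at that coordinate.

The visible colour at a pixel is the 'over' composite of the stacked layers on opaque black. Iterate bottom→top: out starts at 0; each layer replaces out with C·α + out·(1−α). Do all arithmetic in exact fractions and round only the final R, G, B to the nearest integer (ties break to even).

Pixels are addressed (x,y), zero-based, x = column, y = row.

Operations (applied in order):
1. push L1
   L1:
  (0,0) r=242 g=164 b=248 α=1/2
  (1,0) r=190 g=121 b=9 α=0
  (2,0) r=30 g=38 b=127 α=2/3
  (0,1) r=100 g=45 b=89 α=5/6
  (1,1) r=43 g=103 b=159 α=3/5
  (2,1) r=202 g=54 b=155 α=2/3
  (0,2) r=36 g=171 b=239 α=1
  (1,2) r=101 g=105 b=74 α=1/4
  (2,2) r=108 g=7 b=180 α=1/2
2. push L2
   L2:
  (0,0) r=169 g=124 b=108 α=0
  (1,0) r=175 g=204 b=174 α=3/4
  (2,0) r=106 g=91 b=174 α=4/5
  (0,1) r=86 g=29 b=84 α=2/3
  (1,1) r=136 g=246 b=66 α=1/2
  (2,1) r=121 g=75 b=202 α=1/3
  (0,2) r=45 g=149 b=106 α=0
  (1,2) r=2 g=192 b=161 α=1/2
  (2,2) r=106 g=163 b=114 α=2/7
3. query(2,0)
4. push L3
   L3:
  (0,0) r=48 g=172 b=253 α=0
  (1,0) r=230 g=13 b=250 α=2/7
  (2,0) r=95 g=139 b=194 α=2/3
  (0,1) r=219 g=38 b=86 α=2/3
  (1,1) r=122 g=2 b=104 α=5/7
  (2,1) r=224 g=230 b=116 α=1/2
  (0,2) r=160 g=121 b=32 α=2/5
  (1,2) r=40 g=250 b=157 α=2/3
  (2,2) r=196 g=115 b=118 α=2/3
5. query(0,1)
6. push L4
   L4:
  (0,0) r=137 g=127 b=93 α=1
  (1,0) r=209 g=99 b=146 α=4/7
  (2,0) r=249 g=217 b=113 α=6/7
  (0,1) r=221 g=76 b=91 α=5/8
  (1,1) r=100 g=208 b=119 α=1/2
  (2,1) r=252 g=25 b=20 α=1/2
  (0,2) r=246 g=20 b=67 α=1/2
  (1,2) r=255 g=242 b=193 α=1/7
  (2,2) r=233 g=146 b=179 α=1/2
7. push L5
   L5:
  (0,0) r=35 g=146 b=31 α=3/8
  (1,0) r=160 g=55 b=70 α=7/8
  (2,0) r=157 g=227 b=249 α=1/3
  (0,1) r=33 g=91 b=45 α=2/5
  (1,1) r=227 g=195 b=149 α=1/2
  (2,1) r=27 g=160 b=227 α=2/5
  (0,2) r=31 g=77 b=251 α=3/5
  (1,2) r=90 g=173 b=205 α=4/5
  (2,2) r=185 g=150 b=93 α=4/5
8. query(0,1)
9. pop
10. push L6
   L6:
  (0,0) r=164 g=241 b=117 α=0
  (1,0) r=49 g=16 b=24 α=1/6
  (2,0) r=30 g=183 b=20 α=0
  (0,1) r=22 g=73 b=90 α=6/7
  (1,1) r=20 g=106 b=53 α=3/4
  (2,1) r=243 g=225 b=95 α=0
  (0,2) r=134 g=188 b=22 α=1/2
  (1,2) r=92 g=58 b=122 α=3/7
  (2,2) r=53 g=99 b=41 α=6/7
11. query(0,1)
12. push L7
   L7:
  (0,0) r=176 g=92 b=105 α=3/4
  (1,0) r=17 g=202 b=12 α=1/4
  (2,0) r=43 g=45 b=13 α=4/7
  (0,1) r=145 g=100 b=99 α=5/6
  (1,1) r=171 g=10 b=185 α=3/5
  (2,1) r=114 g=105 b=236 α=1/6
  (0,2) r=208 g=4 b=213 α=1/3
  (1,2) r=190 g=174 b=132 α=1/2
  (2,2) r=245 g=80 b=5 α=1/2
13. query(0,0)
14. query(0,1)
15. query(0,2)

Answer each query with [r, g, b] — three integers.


(2,0) stack=L1,L2; from [0,0,0]:
+L1 (α=2/3) → [20, 76/3, 254/3]
+L2 (α=4/5) → [444/5, 1168/15, 2342/15]
→ [89, 78, 156]

at x=0,y=1 over L1,L2,L3:
L1 α=5/6: [250/3, 75/2, 445/6]
L2 α=2/3: [766/9, 191/6, 1453/18]
L3 α=2/3: [4708/27, 647/18, 4549/54]
→ [174, 36, 84]

(0,1) stack=L1,L2,L3,L4,L5; from [0,0,0]:
+L1 (α=5/6) → [250/3, 75/2, 445/6]
+L2 (α=2/3) → [766/9, 191/6, 1453/18]
+L3 (α=2/3) → [4708/27, 647/18, 4549/54]
+L4 (α=5/8) → [14653/72, 2927/48, 12739/144]
+L5 (α=2/5) → [16237/120, 5839/80, 17059/240]
rounded: [135, 73, 71]

(0,1) stack=L1,L2,L3,L4,L6; from [0,0,0]:
+L1 (α=5/6) → [250/3, 75/2, 445/6]
+L2 (α=2/3) → [766/9, 191/6, 1453/18]
+L3 (α=2/3) → [4708/27, 647/18, 4549/54]
+L4 (α=5/8) → [14653/72, 2927/48, 12739/144]
+L6 (α=6/7) → [3451/72, 23951/336, 90499/1008]
rounded: [48, 71, 90]

(0,0) stack=L1,L2,L3,L4,L6,L7; from [0,0,0]:
+L1 (α=1/2) → [121, 82, 124]
+L2 (α=0) → [121, 82, 124]
+L3 (α=0) → [121, 82, 124]
+L4 (α=1) → [137, 127, 93]
+L6 (α=0) → [137, 127, 93]
+L7 (α=3/4) → [665/4, 403/4, 102]
→ [166, 101, 102]

at x=0,y=1 over L1,L2,L3,L4,L6,L7:
after L1 α=5/6: [250/3, 75/2, 445/6]
after L2 α=2/3: [766/9, 191/6, 1453/18]
after L3 α=2/3: [4708/27, 647/18, 4549/54]
after L4 α=5/8: [14653/72, 2927/48, 12739/144]
after L6 α=6/7: [3451/72, 23951/336, 90499/1008]
after L7 α=5/6: [55651/432, 191951/2016, 589459/6048]
→ [129, 95, 97]

(0,2) stack=L1,L2,L3,L4,L6,L7; from [0,0,0]:
L1 α=1: [36, 171, 239]
L2 α=0: [36, 171, 239]
L3 α=2/5: [428/5, 151, 781/5]
L4 α=1/2: [829/5, 171/2, 558/5]
L6 α=1/2: [1499/10, 547/4, 334/5]
L7 α=1/3: [2539/15, 185/2, 1733/15]
= [169, 92, 116]
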